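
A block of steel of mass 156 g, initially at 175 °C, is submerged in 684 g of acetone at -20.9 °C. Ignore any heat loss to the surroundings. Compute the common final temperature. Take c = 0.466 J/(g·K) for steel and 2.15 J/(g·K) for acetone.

Setting the total heat transfer to zero:
156*0.466*(T − 175) + 684*2.15*(T − (-20.9)) = 0
72.7(T − 175) + 1470.6(T − (-20.9)) = 0
(72.7 + 1470.6) T = 72.7*175 + 1470.6*(-20.9)
T = -18014/1543.3 ≈ -11.67 °C

T_f ≈ -11.7 °C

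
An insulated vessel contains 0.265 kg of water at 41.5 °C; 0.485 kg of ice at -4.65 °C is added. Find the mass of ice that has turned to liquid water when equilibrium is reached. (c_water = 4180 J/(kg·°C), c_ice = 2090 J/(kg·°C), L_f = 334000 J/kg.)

m_melted ≈ 0.124 kg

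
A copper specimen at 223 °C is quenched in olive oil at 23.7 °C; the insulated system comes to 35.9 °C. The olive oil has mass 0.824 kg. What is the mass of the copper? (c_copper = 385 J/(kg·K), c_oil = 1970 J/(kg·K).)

m ≈ 0.275 kg

Heat lost by the copper = heat gained by the oil:
m·385·(223 − 35.9) = 0.824·1970·(35.9 − 23.7)
72034 m = 19804  ⇒  m ≈ 0.2749 kg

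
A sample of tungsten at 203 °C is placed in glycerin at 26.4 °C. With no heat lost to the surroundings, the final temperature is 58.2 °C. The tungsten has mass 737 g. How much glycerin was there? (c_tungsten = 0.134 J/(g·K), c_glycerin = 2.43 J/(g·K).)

m ≈ 185 g

Let T be the final temperature. ΣQ_i = 0:
737·0.134·(58.2 − 203) + m·2.43·(58.2 − 26.4) = 0
77.27 m = 14300
m = 14300/77.27 ≈ 185.1 g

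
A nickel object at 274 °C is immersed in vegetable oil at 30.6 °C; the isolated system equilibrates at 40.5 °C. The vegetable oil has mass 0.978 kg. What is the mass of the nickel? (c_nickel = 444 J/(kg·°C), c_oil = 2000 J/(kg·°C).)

|Q_nickel| = |Q_oil|:
m×444×(274 − 40.5) = 0.978×2000×(40.5 − 30.6)
103674 m = 19364  ⇒  m ≈ 0.1868 kg

m ≈ 0.187 kg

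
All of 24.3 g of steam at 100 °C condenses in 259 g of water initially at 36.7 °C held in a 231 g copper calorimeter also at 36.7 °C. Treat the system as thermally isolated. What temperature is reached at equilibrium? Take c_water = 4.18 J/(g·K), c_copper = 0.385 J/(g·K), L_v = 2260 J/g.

T_f ≈ 84.9 °C

Heat gained plus heat lost sum to zero:
steam→water at 100 °C releases m L_v = 24.3·2260 = 54918; condensed water 100 °C→T: 101.57(T − 100); original water: 1082.6(T − 36.7); copper cup: 231·0.385·(T − 36.7) = 88.94(T − 36.7)
1273.1 T = 54918 + 10157 + 42996 = 108071
T ≈ 84.89 °C, under the boiling point, so the assumption holds.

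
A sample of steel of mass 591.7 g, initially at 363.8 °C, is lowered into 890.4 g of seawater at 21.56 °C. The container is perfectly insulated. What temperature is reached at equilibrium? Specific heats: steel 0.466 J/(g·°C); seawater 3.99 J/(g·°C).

Heat gained plus heat lost sum to zero:
591.7*0.466*(T − 363.8) + 890.4*3.99*(T − 21.56) = 0
275.73(T − 363.8) + 3552.7(T − 21.56) = 0
(275.73 + 3552.7) T = 275.73*363.8 + 3552.7*21.56
T = 176908 / 3828.4 = 46.2 °C

T_f ≈ 46.2 °C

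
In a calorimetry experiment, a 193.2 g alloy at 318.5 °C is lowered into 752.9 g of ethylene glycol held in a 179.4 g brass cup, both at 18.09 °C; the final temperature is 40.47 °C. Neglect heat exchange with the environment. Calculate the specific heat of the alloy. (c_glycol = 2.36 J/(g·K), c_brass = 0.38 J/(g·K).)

Taking heat into each body as positive, Σ m c ΔT = 0:
193.2×c×(40.47 − 318.5) + 752.9×2.36×(40.47 − 18.09) + 179.4×0.38×(40.47 − 18.09) = 0
-53715 c = -41291
c = -41291/-53715 ≈ 0.7687 J/(g·K)

c ≈ 0.769 J/(g·K)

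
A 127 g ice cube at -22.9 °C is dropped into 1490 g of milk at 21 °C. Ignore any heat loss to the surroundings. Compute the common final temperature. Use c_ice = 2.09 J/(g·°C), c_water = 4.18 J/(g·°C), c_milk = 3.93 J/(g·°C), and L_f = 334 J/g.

T_f ≈ 11.7 °C

Setting the total heat transfer to zero:
ice -22.9→0 °C: 127×2.09×22.9 = 6078.3
  latent heat to melt: 127×334 = 42418
  meltwater 0→T: 127×4.18×T = 530.86 T
  milk cools: 1490×3.93×(T − 21) = 5855.7(T − 21)
6386.6 T = 122970 − 48496 = 74473
T ≈ 11.66 °C (positive, so assuming full melt was valid).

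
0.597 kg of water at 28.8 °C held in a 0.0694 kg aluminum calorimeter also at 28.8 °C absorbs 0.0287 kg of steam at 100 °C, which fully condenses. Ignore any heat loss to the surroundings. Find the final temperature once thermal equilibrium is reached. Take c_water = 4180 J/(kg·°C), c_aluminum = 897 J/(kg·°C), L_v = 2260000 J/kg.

Let T be the final temperature. ΣQ_i = 0:
condense steam: −0.0287·2260000 = −64862; condensed water 100 °C→T: 119.97(T − 100); water warms: 0.597·4180·(T − 28.8) = 2495.5(T − 28.8); aluminum cup: 0.0694·897·(T − 28.8) = 62.25(T − 28.8)
2677.7 T = 64862 + 11997 + 73662 = 150521
T ≈ 56.21 °C (< 100 °C, so full condensation is consistent).

T_f ≈ 56.2 °C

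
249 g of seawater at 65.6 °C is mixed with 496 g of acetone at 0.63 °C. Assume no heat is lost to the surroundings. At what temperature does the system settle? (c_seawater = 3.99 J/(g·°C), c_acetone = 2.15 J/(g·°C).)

T_f ≈ 32.0 °C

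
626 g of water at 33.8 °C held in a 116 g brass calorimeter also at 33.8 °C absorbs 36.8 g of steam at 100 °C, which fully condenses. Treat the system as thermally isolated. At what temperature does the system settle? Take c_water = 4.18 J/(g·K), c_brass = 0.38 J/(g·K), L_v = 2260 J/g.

T_f ≈ 67.0 °C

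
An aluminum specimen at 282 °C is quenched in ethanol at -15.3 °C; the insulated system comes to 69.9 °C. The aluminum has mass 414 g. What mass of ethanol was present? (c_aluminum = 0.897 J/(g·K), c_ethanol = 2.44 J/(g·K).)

Heat gained plus heat lost sum to zero:
414×0.897×(69.9 − 282) + m×2.44×(69.9 − (-15.3)) = 0
207.89 m = 78765
m = 78765/207.89 ≈ 378.9 g

m ≈ 379 g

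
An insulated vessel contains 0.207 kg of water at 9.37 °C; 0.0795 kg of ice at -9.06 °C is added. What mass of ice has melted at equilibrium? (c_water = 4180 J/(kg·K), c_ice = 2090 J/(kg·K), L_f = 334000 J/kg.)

m_melted ≈ 0.0198 kg

Heat available from the water dropping to 0 °C: 0.207×4180×9.37 = 8107.5 J.
Warming the ice to 0 °C takes 0.0795×2090×9.06 = 1505.4 J, leaving 6602.1 J for melting.
Melting all 0.0795 kg of ice would need 0.0795×334000 = 26553 J.
6602.1 J < 26553 J, so only part of the ice melts and the system sits at 0 °C.
m_melt = 6602.1 / L_f = 0.01977 kg.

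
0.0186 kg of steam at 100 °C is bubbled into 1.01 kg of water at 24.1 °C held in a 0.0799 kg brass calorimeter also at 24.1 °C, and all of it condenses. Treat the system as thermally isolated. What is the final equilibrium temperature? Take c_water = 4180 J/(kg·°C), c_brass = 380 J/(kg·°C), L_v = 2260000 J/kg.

T_f ≈ 35.2 °C

Taking heat into each body as positive, Σ m c ΔT = 0:
latent heat released on condensation: 0.0186·2260000 = 42036; condensate cools 100→T: 0.0186·4180·(T − 100) = 77.75(T − 100); original water: 4221.8(T − 24.1); brass cup: 0.0799·380·(T − 24.1) = 30.36(T − 24.1)
4329.9 T = 42036 + 7774.8 + 102477 = 152288
T ≈ 35.17 °C, under the boiling point, so the assumption holds.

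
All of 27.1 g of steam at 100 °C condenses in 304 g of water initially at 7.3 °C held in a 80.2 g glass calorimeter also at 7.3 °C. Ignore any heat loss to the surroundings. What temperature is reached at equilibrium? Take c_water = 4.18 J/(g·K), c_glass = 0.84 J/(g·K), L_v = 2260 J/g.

T_f ≈ 56.7 °C

Taking heat into each body as positive, Σ m c ΔT = 0:
condense steam: −27.1·2260 = −61246; condensed water 100 °C→T: 113.28(T − 100); water warms: 304·4.18·(T − 7.3) = 1270.7(T − 7.3); cup: 67.37(T − 7.3)
1451.4 T = 61246 + 11328 + 9768 = 82342
T ≈ 56.73 °C, under the boiling point, so the assumption holds.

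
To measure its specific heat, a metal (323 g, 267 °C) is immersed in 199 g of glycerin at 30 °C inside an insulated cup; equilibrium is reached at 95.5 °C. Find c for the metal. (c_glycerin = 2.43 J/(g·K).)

Energy conservation, ΣQ = 0:
323×c×(95.5 − 267) + 199×2.43×(95.5 − 30) = 0
-55394 c = -31674
c = -31674/-55394 ≈ 0.5718 J/(g·K)

c ≈ 0.572 J/(g·K)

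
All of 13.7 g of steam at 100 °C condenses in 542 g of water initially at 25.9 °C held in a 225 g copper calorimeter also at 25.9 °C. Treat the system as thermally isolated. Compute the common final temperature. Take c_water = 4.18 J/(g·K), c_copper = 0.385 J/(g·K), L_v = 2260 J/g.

Conservation of energy gives ΣQ = 0:
latent heat released on condensation: 13.7·2260 = 30962
  condensate cools 100→T: 13.7·4.18·(T − 100) = 57.27(T − 100)
  original water: 2265.6(T − 25.9)
  cup: 86.62(T − 25.9)
2409.5 T = 30962 + 5726.6 + 60922 = 97610
T ≈ 40.51 °C — below 100 °C, confirming all the steam condensed.

T_f ≈ 40.5 °C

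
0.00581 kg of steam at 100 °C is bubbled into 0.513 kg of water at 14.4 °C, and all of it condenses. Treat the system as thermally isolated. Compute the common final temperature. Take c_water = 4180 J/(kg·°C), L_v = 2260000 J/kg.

T_f ≈ 21.4 °C

Energy conservation, ΣQ = 0:
condense steam: −0.00581·2260000 = −13131
  condensate cools 100→T: 0.00581·4180·(T − 100) = 24.29(T − 100)
  water warms: 0.513·4180·(T − 14.4) = 2144.3(T − 14.4)
2168.6 T = 13131 + 2428.6 + 30878 = 46438
T ≈ 21.41 °C (< 100 °C, so full condensation is consistent).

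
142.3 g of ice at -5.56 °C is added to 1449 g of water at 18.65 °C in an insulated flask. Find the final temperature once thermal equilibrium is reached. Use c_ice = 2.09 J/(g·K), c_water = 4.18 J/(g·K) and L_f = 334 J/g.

Heat gained plus heat lost sum to zero:
warm ice to 0 °C: 142.3×2.09×(0 − (-5.56)) = 1653.6
  latent heat to melt: 142.3×334 = 47528
  warm the meltwater: 594.81 T
  water cools: 1449×4.18×(T − 18.65) = 6056.8(T − 18.65)
6651.6 T = 112960 − 49182 = 63778
T ≈ 9.59 °C — above 0 °C, consistent with complete melting.

T_f ≈ 9.6 °C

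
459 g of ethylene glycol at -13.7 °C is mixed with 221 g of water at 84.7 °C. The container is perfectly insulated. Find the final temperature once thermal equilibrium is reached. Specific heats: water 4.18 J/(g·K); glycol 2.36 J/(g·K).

T_f ≈ 31.6 °C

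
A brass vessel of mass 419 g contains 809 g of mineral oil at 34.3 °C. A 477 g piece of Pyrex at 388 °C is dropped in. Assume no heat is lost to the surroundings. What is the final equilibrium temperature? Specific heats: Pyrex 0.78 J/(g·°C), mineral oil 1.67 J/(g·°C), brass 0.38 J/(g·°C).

T_f ≈ 104.2 °C

Let T be the final temperature. ΣQ_i = 0:
477×0.78×(T − 388) + 809×1.67×(T − 34.3) + 419×0.38×(T − 34.3) = 0
(372.06 + 1351 + 159.22) T = 372.06×388 + 1351×34.3 + 159.22×34.3
T ≈ 104.21 °C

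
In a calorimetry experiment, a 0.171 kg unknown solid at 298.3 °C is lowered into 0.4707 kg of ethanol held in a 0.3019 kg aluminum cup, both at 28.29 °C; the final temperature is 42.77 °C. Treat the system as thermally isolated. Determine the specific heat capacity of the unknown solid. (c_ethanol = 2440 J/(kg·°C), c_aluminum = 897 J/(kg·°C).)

c ≈ 470 J/(kg·°C)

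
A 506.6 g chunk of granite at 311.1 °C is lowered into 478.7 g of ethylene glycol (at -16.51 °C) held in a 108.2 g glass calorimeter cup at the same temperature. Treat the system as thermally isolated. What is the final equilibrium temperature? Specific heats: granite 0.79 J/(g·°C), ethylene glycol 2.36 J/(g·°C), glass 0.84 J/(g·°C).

With ΣQ=0 the equilibrium temperature is the m·c-weighted mean:
T_f = (400.21×311.1 + 1129.7×(-16.51) + 90.89×(-16.51)) / (400.21 + 1129.7 + 90.89)
    = 104354 / 1620.8 ≈ 64.38 °C

T_f ≈ 64.4 °C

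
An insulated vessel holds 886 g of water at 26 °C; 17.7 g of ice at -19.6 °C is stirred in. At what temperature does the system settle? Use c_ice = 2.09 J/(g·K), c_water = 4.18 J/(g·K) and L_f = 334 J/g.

T_f ≈ 23.7 °C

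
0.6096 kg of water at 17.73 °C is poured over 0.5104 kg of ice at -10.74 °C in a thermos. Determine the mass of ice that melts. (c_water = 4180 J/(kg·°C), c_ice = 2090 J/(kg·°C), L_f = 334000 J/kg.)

m_melted ≈ 0.101 kg

Cooling the water to 0 °C releases 0.6096·4180·17.73 = 45178 J.
Warming the ice to 0 °C takes 0.5104·2090·10.74 = 11457 J, leaving 33722 J for melting.
To melt every bit of ice: 0.5104·334000 = 170474 J.
That's not enough to melt it all — equilibrium is at 0 °C with ice remaining.
m_melted·334000 = 33722  ⇒  m_melted ≈ 0.101 kg.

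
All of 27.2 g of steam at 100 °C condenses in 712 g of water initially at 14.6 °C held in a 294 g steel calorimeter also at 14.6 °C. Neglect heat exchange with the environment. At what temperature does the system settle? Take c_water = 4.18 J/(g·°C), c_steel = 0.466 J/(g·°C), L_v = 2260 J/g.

Net heat exchanged in the isolated system is zero:
steam→water at 100 °C releases m L_v = 27.2×2260 = 61472; condensate cools 100→T: 27.2×4.18×(T − 100) = 113.7(T − 100); original water: 2976.2(T − 14.6); cup: 137(T − 14.6)
3226.9 T = 61472 + 11370 + 45452 = 118294
T ≈ 36.66 °C — below 100 °C, confirming all the steam condensed.

T_f ≈ 36.7 °C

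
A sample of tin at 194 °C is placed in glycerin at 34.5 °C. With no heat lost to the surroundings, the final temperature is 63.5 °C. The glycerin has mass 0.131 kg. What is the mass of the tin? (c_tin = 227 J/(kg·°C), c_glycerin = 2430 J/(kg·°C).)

|Q_tin| = |Q_glycerin|:
m·227·(194 − 63.5) = 0.131·2430·(63.5 − 34.5)
29624 m = 9231.6  ⇒  m ≈ 0.3116 kg

m ≈ 0.312 kg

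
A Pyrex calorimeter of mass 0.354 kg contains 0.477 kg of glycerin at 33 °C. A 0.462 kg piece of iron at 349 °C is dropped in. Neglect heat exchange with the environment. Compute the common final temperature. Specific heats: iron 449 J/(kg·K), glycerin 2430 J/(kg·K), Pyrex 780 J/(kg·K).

Net heat exchanged in the isolated system is zero:
0.462×449×(T − 349) + 0.477×2430×(T − 33) + 0.354×780×(T − 33) = 0
207.44(T − 349) + 1159.1(T − 33) + 276.12(T − 33) = 0
1642.7 T = 119758
T = 119758 / 1642.7 = 72.9 °C

T_f ≈ 72.9 °C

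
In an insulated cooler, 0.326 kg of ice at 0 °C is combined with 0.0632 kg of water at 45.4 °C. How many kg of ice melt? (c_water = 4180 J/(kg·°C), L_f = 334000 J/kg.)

Water can give up m c ΔT = 0.0632·4180·45.4 = 11994 J before reaching 0 °C.
Fully melting the ice requires m_ice L_f = 0.326·334000 = 108884 J.
Since 11994 < 108884 J, not all the ice melts; equilibrium is at 0 °C.
Mass melted = 11994/334000 ≈ 0.03591 kg.

m_melted ≈ 0.0359 kg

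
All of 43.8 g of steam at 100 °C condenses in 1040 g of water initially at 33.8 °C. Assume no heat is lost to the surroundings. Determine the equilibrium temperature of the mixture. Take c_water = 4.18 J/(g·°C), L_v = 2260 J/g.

T_f ≈ 58.3 °C

Sum of m c ΔT and latent-heat terms is zero:
steam→water at 100 °C releases m L_v = 43.8·2260 = 98988; condensed water 100 °C→T: 183.08(T − 100); original water: 4347.2(T − 33.8)
4530.3 T = 98988 + 18308 + 146935 = 264232
T ≈ 58.33 °C, under the boiling point, so the assumption holds.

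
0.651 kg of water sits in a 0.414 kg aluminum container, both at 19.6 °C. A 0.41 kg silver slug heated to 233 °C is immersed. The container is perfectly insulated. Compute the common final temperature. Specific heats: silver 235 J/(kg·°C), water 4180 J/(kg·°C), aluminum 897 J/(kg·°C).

Setting the total heat transfer to zero:
0.41×235×(T − 233) + 0.651×4180×(T − 19.6) + 0.414×897×(T − 19.6) = 0
96.35(T − 233) + 2721.2(T − 19.6) + 371.36(T − 19.6) = 0
(96.35 + 2721.2 + 371.36) T = 96.35×233 + 2721.2×19.6 + 371.36×19.6
T = 83063/3188.9 ≈ 26.05 °C

T_f ≈ 26.0 °C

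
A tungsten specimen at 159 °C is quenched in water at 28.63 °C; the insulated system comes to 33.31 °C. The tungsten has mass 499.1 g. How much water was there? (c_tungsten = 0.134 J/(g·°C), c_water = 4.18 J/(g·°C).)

|Q_tungsten| = |Q_water|:
499.1×0.134×(159 − 33.31) = m×4.18×(33.31 − 28.63)
19.56 m = 8406.1  ⇒  m ≈ 429.7 g

m ≈ 430 g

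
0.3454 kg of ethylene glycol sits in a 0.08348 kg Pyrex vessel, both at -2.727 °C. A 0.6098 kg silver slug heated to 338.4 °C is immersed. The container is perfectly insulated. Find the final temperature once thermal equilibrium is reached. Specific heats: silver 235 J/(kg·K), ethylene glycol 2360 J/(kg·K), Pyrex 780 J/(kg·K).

T_f ≈ 45.0 °C

Conservation of energy gives ΣQ = 0:
0.6098×235×(T − 338.4) + 0.3454×2360×(T − (-2.727)) + 0.08348×780×(T − (-2.727)) = 0
143.3(T − 338.4) + 815.14(T − (-2.727)) + 65.11(T − (-2.727)) = 0
(143.3 + 815.14 + 65.11) T = 143.3×338.4 + 815.14×(-2.727) + 65.11×(-2.727)
T ≈ 45.03 °C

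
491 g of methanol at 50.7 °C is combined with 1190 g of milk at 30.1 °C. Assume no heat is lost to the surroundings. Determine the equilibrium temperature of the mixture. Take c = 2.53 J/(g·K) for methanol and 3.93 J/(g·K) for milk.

T_f ≈ 34.4 °C

Set heat shed by the hot body equal to heat absorbed by the cold body:
491·2.53·(50.7 − T) = 1190·3.93·(T − 30.1)
1242.2(50.7 − T) = 4676.7(T − 30.1)
5918.9 T = 203750  ⇒  T ≈ 34.42 °C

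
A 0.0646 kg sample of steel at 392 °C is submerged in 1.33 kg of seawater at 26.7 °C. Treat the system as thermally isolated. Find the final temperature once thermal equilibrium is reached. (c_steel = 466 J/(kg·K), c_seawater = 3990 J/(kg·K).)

T_f = Σ m_i c_i T_i / Σ m_i c_i:
T_f = (30.1·392 + 5306.7·26.7) / (30.1 + 5306.7)
    = 153490 / 5336.8 ≈ 28.76 °C

T_f ≈ 28.8 °C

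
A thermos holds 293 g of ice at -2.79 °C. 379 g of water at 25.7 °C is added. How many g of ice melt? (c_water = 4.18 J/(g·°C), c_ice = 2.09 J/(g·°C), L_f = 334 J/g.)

m_melted ≈ 117 g

Water can give up m c ΔT = 379·4.18·25.7 = 40714 J before reaching 0 °C.
Of that, 293·2.09·2.79 = 1708.5 J goes to bring the ice to 0 °C, leaving 39006 J.
Fully melting the ice requires m_ice L_f = 293·334 = 97862 J.
Since 39006 < 97862 J, not all the ice melts; equilibrium is at 0 °C.
m_melted·334 = 39006  ⇒  m_melted ≈ 116.8 g.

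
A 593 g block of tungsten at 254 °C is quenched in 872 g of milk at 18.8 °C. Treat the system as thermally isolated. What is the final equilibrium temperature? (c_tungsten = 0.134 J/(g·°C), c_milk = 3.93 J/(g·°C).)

T_f = Σ m_i c_i T_i / Σ m_i c_i:
T_f = (79.46*254 + 3427*18.8) / (79.46 + 3427)
    = 84610 / 3506.4 ≈ 24.13 °C

T_f ≈ 24.1 °C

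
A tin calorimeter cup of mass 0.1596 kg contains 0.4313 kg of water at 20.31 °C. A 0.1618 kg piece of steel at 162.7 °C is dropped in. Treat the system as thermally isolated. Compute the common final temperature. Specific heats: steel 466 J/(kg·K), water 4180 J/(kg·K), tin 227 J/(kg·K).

T_f ≈ 25.9 °C

Heat gained plus heat lost sum to zero:
0.1618*466*(T − 162.7) + 0.4313*4180*(T − 20.31) + 0.1596*227*(T − 20.31) = 0
1914.5 T = 49619
T = 49619 / 1914.5 = 25.9 °C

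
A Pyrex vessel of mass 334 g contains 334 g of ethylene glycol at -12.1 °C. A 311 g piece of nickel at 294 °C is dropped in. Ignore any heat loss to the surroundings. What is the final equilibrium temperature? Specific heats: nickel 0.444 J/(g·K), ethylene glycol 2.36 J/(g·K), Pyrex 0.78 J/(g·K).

T_f ≈ 23.5 °C

With ΣQ=0 the equilibrium temperature is the m·c-weighted mean:
T_f = (138.08·294 + 788.24·(-12.1) + 260.52·(-12.1)) / (138.08 + 788.24 + 260.52)
    = 27907 / 1186.8 ≈ 23.51 °C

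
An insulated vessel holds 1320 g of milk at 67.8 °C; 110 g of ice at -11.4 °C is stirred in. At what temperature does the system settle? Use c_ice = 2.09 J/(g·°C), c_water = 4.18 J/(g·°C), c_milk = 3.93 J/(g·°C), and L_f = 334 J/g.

T_f ≈ 55.3 °C

Energy balance with sensible and latent terms:
ice -11.4→0 °C: 110·2.09·11.4 = 2620.9
  melt ice: 110·334 = 36740
  warm the meltwater: 459.8 T
  milk: 5187.6(T − 67.8)
5647.4 T = 351719 − 39361 = 312358
T ≈ 55.31 °C — above 0 °C, consistent with complete melting.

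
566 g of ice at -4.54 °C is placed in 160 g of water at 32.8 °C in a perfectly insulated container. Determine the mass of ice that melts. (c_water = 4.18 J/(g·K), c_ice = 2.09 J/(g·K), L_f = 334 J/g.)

m_melted ≈ 49.6 g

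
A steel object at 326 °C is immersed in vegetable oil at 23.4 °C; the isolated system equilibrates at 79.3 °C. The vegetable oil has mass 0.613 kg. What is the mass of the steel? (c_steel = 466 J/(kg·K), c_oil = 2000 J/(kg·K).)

Heat lost by the steel = heat gained by the oil:
m·466·(326 − 79.3) = 0.613·2000·(79.3 − 23.4)
114962 m = 68533  ⇒  m ≈ 0.5961 kg

m ≈ 0.596 kg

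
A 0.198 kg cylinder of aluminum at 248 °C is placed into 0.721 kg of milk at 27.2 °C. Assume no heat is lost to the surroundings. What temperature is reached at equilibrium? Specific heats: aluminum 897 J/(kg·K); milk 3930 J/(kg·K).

T_f ≈ 40.2 °C

Net heat exchanged in the isolated system is zero:
0.198×897×(T − 248) + 0.721×3930×(T − 27.2) = 0
177.61(T − 248) + 2833.5(T − 27.2) = 0
3011.1 T = 121118
T = 121118/3011.1 ≈ 40.22 °C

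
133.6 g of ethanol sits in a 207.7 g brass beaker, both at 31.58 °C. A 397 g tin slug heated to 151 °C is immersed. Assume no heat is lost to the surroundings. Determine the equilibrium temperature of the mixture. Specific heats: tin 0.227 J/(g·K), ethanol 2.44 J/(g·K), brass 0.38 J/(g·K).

Let T be the final temperature. ΣQ_i = 0:
397*0.227*(T − 151) + 133.6*2.44*(T − 31.58) + 207.7*0.38*(T − 31.58) = 0
90.12(T − 151) + 325.98(T − 31.58) + 78.93(T − 31.58) = 0
(90.12 + 325.98 + 78.93) T = 90.12*151 + 325.98*31.58 + 78.93*31.58
T = 26395 / 495.03 = 53.3 °C

T_f ≈ 53.3 °C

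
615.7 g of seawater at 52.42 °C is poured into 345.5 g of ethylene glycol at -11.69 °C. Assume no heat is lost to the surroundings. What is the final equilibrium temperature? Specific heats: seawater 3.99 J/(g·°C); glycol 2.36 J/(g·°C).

Heat gained plus heat lost sum to zero:
615.7·3.99·(T − 52.42) + 345.5·2.36·(T − (-11.69)) = 0
3272 T = 119245
T = 119245/3272 ≈ 36.44 °C

T_f ≈ 36.4 °C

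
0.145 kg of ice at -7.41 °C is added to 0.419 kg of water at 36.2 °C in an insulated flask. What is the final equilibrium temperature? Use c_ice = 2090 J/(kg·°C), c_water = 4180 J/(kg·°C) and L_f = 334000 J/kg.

T_f ≈ 5.4 °C

Taking heat into each body as positive, Σ m c ΔT = 0:
ice -7.41→0 °C: 0.145·2090·7.41 = 2245.6; fusion: m_ice L_f = 0.145·334000 = 48430; meltwater 0→T: 0.145·4180·T = 606.1 T; water: 1751.4(T − 36.2)
2357.5 T = 63401 − 50676 = 12726
T ≈ 5.40 °C. Since T > 0 °C, the all-ice-melts assumption holds.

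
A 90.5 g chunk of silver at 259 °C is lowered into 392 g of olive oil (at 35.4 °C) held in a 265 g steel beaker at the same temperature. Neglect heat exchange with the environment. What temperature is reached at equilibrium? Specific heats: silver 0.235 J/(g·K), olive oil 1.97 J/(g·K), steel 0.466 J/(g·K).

T_f ≈ 40.6 °C

T_f = Σ m_i c_i T_i / Σ m_i c_i:
T_f = (21.27×259 + 772.24×35.4 + 123.49×35.4) / (21.27 + 772.24 + 123.49)
    = 37217 / 917 ≈ 40.59 °C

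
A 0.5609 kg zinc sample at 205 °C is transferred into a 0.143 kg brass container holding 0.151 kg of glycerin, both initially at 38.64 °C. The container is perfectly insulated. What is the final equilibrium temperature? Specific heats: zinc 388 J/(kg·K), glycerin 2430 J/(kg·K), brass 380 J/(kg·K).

T_f ≈ 95.3 °C

Taking heat into each body as positive, Σ m c ΔT = 0:
0.5609×388×(T − 205) + 0.151×2430×(T − 38.64) + 0.143×380×(T − 38.64) = 0
217.63(T − 205) + 366.93(T − 38.64) + 54.34(T − 38.64) = 0
638.9 T = 60892
T = 60892 / 638.9 = 95.3 °C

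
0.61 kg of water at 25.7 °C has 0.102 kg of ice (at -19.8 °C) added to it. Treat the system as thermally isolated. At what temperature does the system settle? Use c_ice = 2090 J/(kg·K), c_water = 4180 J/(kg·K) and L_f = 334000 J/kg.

T_f ≈ 9.2 °C

Taking heat into each body as positive, Σ m c ΔT = 0:
ice -19.8→0 °C: 0.102×2090×19.8 = 4221
  melt ice: 0.102×334000 = 34068
  meltwater 0→T: 0.102×4180×T = 426.36 T
  water: 2549.8(T − 25.7)
2976.2 T = 65530 − 38289 = 27241
T ≈ 9.15 °C — above 0 °C, consistent with complete melting.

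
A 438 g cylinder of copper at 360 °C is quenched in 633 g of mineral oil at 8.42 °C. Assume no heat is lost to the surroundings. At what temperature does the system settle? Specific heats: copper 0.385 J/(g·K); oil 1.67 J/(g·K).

T_f ≈ 56.8 °C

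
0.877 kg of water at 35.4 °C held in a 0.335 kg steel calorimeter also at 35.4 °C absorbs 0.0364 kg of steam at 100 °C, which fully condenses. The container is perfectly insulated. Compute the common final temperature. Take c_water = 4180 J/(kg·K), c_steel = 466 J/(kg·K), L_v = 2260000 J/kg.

T_f ≈ 58.6 °C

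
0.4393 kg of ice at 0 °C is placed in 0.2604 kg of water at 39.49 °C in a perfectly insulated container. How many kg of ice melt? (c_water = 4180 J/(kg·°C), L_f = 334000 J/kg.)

Water can give up m c ΔT = 0.2604·4180·39.49 = 42984 J before reaching 0 °C.
To melt every bit of ice: 0.4393·334000 = 146726 J.
That's not enough to melt it all — equilibrium is at 0 °C with ice remaining.
m_melted·334000 = 42984  ⇒  m_melted ≈ 0.1287 kg.

m_melted ≈ 0.129 kg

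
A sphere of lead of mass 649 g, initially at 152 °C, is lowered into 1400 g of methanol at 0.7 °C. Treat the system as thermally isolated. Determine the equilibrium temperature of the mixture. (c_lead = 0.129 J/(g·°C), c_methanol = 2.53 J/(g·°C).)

Set heat shed by the hot body equal to heat absorbed by the cold body:
649×0.129×(152 − T) = 1400×2.53×(T − 0.7)
83.72(152 − T) = 3542(T − 0.7)
3625.7 T = 15205  ⇒  T ≈ 4.19 °C

T_f ≈ 4.2 °C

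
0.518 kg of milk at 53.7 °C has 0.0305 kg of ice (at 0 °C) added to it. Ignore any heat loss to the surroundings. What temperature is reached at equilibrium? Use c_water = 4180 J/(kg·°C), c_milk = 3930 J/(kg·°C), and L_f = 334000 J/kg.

T_f ≈ 45.8 °C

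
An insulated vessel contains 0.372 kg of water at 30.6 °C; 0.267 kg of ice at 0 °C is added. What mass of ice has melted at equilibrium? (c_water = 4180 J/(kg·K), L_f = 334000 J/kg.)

Water can give up m c ΔT = 0.372×4180×30.6 = 47582 J before reaching 0 °C.
Fully melting the ice requires m_ice L_f = 0.267×334000 = 89178 J.
Since 47582 < 89178 J, not all the ice melts; equilibrium is at 0 °C.
Mass melted = 47582/334000 ≈ 0.1425 kg.

m_melted ≈ 0.142 kg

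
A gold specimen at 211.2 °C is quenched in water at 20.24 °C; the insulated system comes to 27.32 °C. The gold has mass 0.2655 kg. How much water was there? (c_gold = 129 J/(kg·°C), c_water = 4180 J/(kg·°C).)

m ≈ 0.213 kg

Conservation of energy gives ΣQ = 0:
0.2655×129×(27.32 − 211.2) + m×4180×(27.32 − 20.24) = 0
29594 m = 6297.8
m = 6297.8/29594 ≈ 0.2128 kg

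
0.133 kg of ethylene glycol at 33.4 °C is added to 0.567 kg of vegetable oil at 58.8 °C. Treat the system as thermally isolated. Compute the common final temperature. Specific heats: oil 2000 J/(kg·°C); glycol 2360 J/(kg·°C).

T_f ≈ 53.3 °C

Energy conservation, ΣQ = 0:
0.567*2000*(T − 58.8) + 0.133*2360*(T − 33.4) = 0
(1134 + 313.88) T = 1134*58.8 + 313.88*33.4
T ≈ 53.29 °C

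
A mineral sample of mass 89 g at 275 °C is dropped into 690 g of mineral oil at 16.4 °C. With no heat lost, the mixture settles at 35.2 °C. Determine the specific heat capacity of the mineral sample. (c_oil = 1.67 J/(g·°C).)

Heat gained plus heat lost sum to zero:
89·c·(35.2 − 275) + 690·1.67·(35.2 − 16.4) = 0
-21342 c = -21663
c = -21663/-21342 ≈ 1.015 J/(g·°C)

c ≈ 1.02 J/(g·°C)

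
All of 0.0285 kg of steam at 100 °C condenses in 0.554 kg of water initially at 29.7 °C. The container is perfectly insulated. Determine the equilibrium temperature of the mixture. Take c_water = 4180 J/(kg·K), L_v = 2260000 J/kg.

T_f ≈ 59.6 °C

Energy conservation, ΣQ = 0:
steam→water at 100 °C releases m L_v = 0.0285×2260000 = 64410
  condensate cools 100→T: 0.0285×4180×(T − 100) = 119.13(T − 100)
  original water: 2315.7(T − 29.7)
2434.9 T = 64410 + 11913 + 68777 = 145100
T ≈ 59.59 °C (< 100 °C, so full condensation is consistent).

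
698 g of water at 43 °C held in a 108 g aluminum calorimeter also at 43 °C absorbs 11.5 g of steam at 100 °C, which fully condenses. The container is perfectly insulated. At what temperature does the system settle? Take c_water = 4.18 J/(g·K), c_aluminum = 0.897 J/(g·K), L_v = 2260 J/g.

T_f ≈ 52.4 °C

Heat gained plus heat lost sum to zero:
condense steam: −11.5·2260 = −25990; condensate cools 100→T: 11.5·4.18·(T − 100) = 48.07(T − 100); original water: 2917.6(T − 43); aluminum cup: 108·0.897·(T − 43) = 96.88(T − 43)
3062.6 T = 25990 + 4807 + 129624 = 160421
T ≈ 52.38 °C, under the boiling point, so the assumption holds.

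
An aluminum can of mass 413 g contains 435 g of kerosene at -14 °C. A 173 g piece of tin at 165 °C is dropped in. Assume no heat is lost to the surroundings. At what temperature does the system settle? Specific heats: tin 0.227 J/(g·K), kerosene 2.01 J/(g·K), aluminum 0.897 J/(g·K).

T_f ≈ -8.5 °C

Energy conservation, ΣQ = 0:
173*0.227*(T − 165) + 435*2.01*(T − (-14)) + 413*0.897*(T − (-14)) = 0
39.27(T − 165) + 874.35(T − (-14)) + 370.46(T − (-14)) = 0
(39.27 + 874.35 + 370.46) T = 39.27*165 + 874.35*(-14) + 370.46*(-14)
T = -10948 / 1284.1 = -8.53 °C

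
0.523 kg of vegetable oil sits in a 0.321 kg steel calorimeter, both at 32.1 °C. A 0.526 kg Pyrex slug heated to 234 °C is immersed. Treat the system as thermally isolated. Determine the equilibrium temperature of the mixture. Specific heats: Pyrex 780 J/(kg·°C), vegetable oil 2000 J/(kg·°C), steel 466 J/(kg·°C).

T_f ≈ 83.7 °C

Setting the total heat transfer to zero:
0.526*780*(T − 234) + 0.523*2000*(T − 32.1) + 0.321*466*(T − 32.1) = 0
410.28(T − 234) + 1046(T − 32.1) + 149.59(T − 32.1) = 0
(410.28 + 1046 + 149.59) T = 410.28*234 + 1046*32.1 + 149.59*32.1
T = 134384/1605.9 ≈ 83.68 °C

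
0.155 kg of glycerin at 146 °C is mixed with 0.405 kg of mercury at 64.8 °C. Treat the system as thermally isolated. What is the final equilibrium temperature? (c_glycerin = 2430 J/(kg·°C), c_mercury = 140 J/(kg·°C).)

Let T be the final temperature. ΣQ_i = 0:
0.155*2430*(T − 146) + 0.405*140*(T − 64.8) = 0
433.35 T = 58665
T = 58665/433.35 ≈ 135.38 °C

T_f ≈ 135.4 °C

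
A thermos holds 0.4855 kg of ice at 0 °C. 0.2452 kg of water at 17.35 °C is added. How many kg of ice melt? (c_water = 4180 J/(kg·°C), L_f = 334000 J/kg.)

m_melted ≈ 0.0532 kg

Cooling the water to 0 °C releases 0.2452×4180×17.35 = 17783 J.
Fully melting the ice requires m_ice L_f = 0.4855×334000 = 162157 J.
17783 J < 162157 J, so only part of the ice melts and the system sits at 0 °C.
m_melted×334000 = 17783  ⇒  m_melted ≈ 0.05324 kg.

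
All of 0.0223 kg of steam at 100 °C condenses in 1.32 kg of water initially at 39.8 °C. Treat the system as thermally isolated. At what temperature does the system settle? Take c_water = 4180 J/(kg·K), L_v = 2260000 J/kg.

T_f ≈ 49.8 °C

Heat gained plus heat lost sum to zero:
latent heat released on condensation: 0.0223×2260000 = 50398; condensed water 100 °C→T: 93.21(T − 100); water warms: 1.32×4180×(T − 39.8) = 5517.6(T − 39.8)
5610.8 T = 50398 + 9321.4 + 219600 = 279320
T ≈ 49.78 °C — below 100 °C, confirming all the steam condensed.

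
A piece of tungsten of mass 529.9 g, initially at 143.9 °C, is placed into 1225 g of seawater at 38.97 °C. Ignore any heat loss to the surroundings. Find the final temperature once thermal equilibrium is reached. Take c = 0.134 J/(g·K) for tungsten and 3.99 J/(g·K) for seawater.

T_f ≈ 40.5 °C

Let T be the final temperature. ΣQ_i = 0:
529.9·0.134·(T − 143.9) + 1225·3.99·(T − 38.97) = 0
71.01(T − 143.9) + 4887.8(T − 38.97) = 0
(71.01 + 4887.8) T = 71.01·143.9 + 4887.8·38.97
T = 200693 / 4958.8 = 40.5 °C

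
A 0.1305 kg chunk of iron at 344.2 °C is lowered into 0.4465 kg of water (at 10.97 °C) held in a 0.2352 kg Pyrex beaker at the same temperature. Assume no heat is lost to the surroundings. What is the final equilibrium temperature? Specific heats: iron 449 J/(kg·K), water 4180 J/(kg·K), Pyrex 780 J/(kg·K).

Conservation of energy gives ΣQ = 0:
0.1305·449·(T − 344.2) + 0.4465·4180·(T − 10.97) + 0.2352·780·(T − 10.97) = 0
58.59(T − 344.2) + 1866.4(T − 10.97) + 183.46(T − 10.97) = 0
2108.4 T = 42655
T = 42655/2108.4 ≈ 20.23 °C

T_f ≈ 20.2 °C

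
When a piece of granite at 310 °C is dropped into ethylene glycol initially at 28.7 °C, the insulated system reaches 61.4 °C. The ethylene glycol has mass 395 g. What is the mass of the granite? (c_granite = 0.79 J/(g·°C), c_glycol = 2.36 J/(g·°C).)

Heat lost by the granite = heat gained by the glycol:
m·0.79·(310 − 61.4) = 395·2.36·(61.4 − 28.7)
196.39 m = 30483  ⇒  m ≈ 155.2 g

m ≈ 155 g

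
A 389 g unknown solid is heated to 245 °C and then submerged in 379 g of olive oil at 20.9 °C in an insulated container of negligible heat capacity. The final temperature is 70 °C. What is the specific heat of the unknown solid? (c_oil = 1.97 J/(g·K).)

c ≈ 0.539 J/(g·K)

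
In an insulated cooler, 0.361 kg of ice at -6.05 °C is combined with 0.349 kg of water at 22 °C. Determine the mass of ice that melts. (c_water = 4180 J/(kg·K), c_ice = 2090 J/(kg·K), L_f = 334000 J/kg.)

m_melted ≈ 0.0824 kg

Water can give up m c ΔT = 0.349·4180·22 = 32094 J before reaching 0 °C.
Warming the ice to 0 °C takes 0.361·2090·6.05 = 4564.7 J, leaving 27529 J for melting.
To melt every bit of ice: 0.361·334000 = 120574 J.
27529 J < 120574 J, so only part of the ice melts and the system sits at 0 °C.
m_melt = 27529 / L_f = 0.08242 kg.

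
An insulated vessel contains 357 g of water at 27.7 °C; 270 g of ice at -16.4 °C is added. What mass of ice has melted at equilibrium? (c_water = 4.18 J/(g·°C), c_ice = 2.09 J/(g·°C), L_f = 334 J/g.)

Water can give up m c ΔT = 357×4.18×27.7 = 41336 J before reaching 0 °C.
Warming the ice to 0 °C takes 270×2.09×16.4 = 9254.5 J, leaving 32081 J for melting.
Melting all 270 g of ice would need 270×334 = 90180 J.
Since 32081 < 90180 J, not all the ice melts; equilibrium is at 0 °C.
m_melted×334 = 32081  ⇒  m_melted ≈ 96.05 g.

m_melted ≈ 96.1 g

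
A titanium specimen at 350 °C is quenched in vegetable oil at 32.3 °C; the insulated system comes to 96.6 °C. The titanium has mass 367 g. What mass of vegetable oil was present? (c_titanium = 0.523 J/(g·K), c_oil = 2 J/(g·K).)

Let T be the final temperature. ΣQ_i = 0:
367×0.523×(96.6 − 350) + m×2×(96.6 − 32.3) = 0
128.6 m = 48638
m = 48638/128.6 ≈ 378.2 g

m ≈ 378 g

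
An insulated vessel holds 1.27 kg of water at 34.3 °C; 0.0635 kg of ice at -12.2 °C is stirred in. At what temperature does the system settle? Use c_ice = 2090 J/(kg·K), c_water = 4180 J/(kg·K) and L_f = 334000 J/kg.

T_f ≈ 28.6 °C

Net heat exchanged in the isolated system is zero:
ice -12.2→0 °C: 0.0635×2090×12.2 = 1619.1
  fusion: m_ice L_f = 0.0635×334000 = 21209
  warm the meltwater: 265.43 T
  water cools: 1.27×4180×(T − 34.3) = 5308.6(T − 34.3)
5574 T = 182085 − 22828 = 159257
T ≈ 28.57 °C (positive, so assuming full melt was valid).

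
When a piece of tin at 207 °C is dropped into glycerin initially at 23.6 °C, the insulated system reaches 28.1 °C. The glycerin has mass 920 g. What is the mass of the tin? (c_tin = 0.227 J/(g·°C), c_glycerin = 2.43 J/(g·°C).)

m ≈ 248 g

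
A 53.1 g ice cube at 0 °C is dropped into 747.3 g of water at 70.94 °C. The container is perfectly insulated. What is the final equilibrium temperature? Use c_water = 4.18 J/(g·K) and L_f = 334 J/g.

T_f ≈ 60.9 °C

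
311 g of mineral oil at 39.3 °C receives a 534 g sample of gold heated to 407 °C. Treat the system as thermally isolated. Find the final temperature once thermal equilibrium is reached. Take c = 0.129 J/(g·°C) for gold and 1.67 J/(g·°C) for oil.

T_f ≈ 82.4 °C

Let T be the final temperature. ΣQ_i = 0:
534·0.129·(T − 407) + 311·1.67·(T − 39.3) = 0
68.89(T − 407) + 519.37(T − 39.3) = 0
588.26 T = 48448
T = 48448/588.26 ≈ 82.36 °C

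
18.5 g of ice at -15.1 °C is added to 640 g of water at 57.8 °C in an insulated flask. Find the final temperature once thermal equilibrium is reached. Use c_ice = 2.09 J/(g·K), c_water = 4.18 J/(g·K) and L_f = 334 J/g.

T_f ≈ 53.7 °C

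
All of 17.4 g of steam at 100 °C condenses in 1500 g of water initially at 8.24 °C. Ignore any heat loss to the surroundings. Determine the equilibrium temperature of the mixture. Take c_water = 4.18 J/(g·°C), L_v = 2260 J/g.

T_f ≈ 15.5 °C

Energy balance with sensible and latent terms:
latent heat released on condensation: 17.4×2260 = 39324
  condensed water 100 °C→T: 72.73(T − 100)
  original water: 6270(T − 8.24)
6342.7 T = 39324 + 7273.2 + 51665 = 98262
T ≈ 15.49 °C, under the boiling point, so the assumption holds.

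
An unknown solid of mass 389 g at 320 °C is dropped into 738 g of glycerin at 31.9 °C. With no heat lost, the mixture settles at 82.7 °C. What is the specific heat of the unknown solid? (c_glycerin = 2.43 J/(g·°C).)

c ≈ 0.987 J/(g·°C)

m_s c (T_s − T_f) = m_glycerin c_glycerin (T_f − T_0):
389×c×(320 − 82.7) = 738×2.43×(82.7 − 31.9)
92310 c = 91102  ⇒  c ≈ 0.9869 J/(g·°C)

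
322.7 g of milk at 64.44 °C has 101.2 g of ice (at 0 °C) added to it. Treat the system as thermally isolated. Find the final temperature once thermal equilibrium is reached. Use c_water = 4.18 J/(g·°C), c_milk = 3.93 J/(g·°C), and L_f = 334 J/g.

T_f ≈ 28.3 °C

Conservation of energy gives ΣQ = 0:
melt ice: 101.2·334 = 33801
  meltwater 0→T: 101.2·4.18·T = 423.02 T
  milk: 1268.2(T − 64.44)
1691.2 T = 81724 − 33801 = 47923
T ≈ 28.34 °C — above 0 °C, consistent with complete melting.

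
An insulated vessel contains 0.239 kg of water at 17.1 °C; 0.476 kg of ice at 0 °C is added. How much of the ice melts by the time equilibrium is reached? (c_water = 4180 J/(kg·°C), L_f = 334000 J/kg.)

Cooling the water to 0 °C releases 0.239×4180×17.1 = 17083 J.
Melting all 0.476 kg of ice would need 0.476×334000 = 158984 J.
That's not enough to melt it all — equilibrium is at 0 °C with ice remaining.
m_melted×334000 = 17083  ⇒  m_melted ≈ 0.05115 kg.

m_melted ≈ 0.0511 kg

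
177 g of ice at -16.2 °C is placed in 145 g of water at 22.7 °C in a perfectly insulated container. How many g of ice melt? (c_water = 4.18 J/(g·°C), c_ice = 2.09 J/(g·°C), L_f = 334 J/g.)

m_melted ≈ 23.3 g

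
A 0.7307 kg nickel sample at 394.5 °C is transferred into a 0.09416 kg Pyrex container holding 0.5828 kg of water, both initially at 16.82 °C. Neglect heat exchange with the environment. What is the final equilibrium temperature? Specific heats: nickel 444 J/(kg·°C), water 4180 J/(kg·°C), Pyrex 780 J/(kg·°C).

T_f ≈ 60.1 °C

With ΣQ=0 the equilibrium temperature is the m·c-weighted mean:
T_f = (324.43·394.5 + 2436.1·16.82 + 73.44·16.82) / (324.43 + 2436.1 + 73.44)
    = 170199 / 2834 ≈ 60.06 °C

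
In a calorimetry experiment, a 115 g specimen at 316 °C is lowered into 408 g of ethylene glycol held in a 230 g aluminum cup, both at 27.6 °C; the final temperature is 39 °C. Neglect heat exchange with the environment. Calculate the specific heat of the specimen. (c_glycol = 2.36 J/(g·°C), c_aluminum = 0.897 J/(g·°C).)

c ≈ 0.418 J/(g·°C)

Energy conservation, ΣQ = 0:
115×c×(39 − 316) + 408×2.36×(39 − 27.6) + 230×0.897×(39 − 27.6) = 0
-31855 c = -13329
c = -13329/-31855 ≈ 0.4184 J/(g·°C)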